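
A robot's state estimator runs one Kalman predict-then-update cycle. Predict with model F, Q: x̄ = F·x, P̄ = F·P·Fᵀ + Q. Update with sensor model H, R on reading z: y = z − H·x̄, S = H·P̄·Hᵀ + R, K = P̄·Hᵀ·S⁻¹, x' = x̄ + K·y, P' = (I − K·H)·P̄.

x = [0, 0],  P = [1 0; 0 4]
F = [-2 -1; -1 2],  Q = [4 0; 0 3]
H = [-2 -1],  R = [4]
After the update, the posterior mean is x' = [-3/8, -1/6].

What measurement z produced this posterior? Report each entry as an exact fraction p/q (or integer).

z = [1]

x̄ = F·x = [0, 0]
P̄ = F·P·Fᵀ + Q = [12 -6; -6 20]
S = H·P̄·Hᵀ + R = [48]
K = P̄·Hᵀ·S⁻¹ = [-3/8; -1/6]
x' − x̄ = [-3/8, -1/6] = K·y
y = (KᵀK)⁻¹·Kᵀ·(x' − x̄) = [1]
z = y + H·x̄ = [1] + [0] = [1]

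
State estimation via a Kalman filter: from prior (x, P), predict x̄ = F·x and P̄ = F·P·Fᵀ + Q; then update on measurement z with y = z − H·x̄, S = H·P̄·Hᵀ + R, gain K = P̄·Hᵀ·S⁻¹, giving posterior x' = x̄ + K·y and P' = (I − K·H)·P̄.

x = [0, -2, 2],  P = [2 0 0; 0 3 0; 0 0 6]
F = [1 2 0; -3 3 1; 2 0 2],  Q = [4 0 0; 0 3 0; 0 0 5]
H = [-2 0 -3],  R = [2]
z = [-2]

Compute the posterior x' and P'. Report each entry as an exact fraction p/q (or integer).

x' = [-1916/455, -1868/455, 226/65]
P' = [5886/455 4308/455 -556/65; 4308/455 23994/455 -408/65; -556/65 -408/65 382/65]

x̄ = F·x = [-4, -4, 4]
P̄ = F·P·Fᵀ + Q = [18 12 4; 12 54 0; 4 0 37]
y = z − H·x̄ = [2]
S = H·P̄·Hᵀ + R = [455]
K = P̄·Hᵀ·S⁻¹ = [-48/455; -24/455; -17/65]
x' = x̄ + K·y = [-1916/455, -1868/455, 226/65]
P' = (I − K·H)·P̄ = [5886/455 4308/455 -556/65; 4308/455 23994/455 -408/65; -556/65 -408/65 382/65]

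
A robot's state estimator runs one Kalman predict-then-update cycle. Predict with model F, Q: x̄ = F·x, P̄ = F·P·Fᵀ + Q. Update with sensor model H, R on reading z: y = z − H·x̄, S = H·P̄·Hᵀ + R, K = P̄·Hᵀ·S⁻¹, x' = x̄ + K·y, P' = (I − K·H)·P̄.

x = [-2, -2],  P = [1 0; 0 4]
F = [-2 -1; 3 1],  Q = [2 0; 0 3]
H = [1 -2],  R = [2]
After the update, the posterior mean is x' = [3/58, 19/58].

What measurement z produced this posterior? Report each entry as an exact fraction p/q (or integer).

z = [-1]

x̄ = F·x = [6, -8]
P̄ = F·P·Fᵀ + Q = [10 -10; -10 16]
S = H·P̄·Hᵀ + R = [116]
K = P̄·Hᵀ·S⁻¹ = [15/58; -21/58]
x' − x̄ = [-345/58, 483/58] = K·y
y = (KᵀK)⁻¹·Kᵀ·(x' − x̄) = [-23]
z = y + H·x̄ = [-23] + [22] = [-1]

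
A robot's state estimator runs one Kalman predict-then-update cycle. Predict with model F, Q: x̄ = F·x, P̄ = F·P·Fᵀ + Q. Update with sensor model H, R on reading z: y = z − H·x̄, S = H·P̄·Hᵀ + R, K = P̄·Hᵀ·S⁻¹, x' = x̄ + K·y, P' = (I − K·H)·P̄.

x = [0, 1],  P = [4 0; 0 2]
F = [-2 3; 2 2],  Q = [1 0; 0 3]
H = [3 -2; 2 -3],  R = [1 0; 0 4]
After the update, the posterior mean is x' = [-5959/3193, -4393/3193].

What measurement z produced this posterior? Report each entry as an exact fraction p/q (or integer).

z = [-3, 1]

x̄ = F·x = [3, 2]
P̄ = F·P·Fᵀ + Q = [35 -4; -4 27]
S = H·P̄·Hᵀ + R = [472 424; 424 435]
K = P̄·Hᵀ·S⁻¹ = [14387/25544 -1151/3193; 4513/12772 -1753/3193]
x' − x̄ = [-15538/3193, -10779/3193] = K·y
y = (KᵀK)⁻¹·Kᵀ·(x' − x̄) = [-8, 1]
z = y + H·x̄ = [-8, 1] + [5, 0] = [-3, 1]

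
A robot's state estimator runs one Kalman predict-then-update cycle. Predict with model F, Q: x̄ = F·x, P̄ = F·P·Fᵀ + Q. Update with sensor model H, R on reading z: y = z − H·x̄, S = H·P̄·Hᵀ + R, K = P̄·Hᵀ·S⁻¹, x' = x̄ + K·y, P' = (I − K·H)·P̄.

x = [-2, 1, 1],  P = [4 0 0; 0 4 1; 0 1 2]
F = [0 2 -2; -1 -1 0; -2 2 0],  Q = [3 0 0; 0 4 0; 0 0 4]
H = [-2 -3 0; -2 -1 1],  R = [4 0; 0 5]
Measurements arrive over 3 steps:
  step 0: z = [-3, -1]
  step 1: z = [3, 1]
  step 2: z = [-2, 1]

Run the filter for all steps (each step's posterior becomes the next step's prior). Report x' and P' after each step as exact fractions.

step 0: x' = [2280/1253, -187/1253, 570/179], P' = [14507/1253 -9558/1253 2508/179; -9558/1253 6828/1253 -1584/179; 2508/179 -1584/179 3852/179]
step 1: x' = [5554298/34644139, -37767439/34644139, 16813046/34644139], P' = [253409181/34644139 -154724742/34644139 315869460/34644139; -154724742/34644139 108336128/34644139 -181451056/34644139; 315869460/34644139 -181451056/34644139 540688364/34644139]
step 2: x' = [-739384475256/623110711681, 878627915102/623110711681, -125279512524/623110711681], P' = [4212857746167/623110711681 -2578705424754/623110711681 5115713401500/623110711681; -2578705424754/623110711681 1827730211648/623110711681 -2929606829520/623110711681; 5115713401500/623110711681 -2929606829520/623110711681 8784795214340/623110711681]

step 0: x̄ = F·x = [0, 1, 6]
step 0: P̄ = F·P·Fᵀ + Q = [19 -6 12; -6 12 0; 12 0 36]
step 0: y = z − H·x̄ = [0, -6]
step 0: S = H·P̄·Hᵀ + R = [116 40; 40 57]
step 0: K = P̄·Hᵀ·S⁻¹ = [-85/1253 -380/1253; -342/1253 240/1253; -66/179 84/179]
step 0: x' = x̄ + K·y = [2280/1253, -187/1253, 570/179]
step 0: P' = (I − K·H)·P̄ = [14507/1253 -9558/1253 2508/179; -9558/1253 6828/1253 -1584/179; 2508/179 -1584/179 3852/179]
step 1: x̄ = F·x = [-8354/1253, -299/179, -4934/1253]
step 1: P̄ = F·P·Fᵀ + Q = [227631/1253 2628/179 180120/1253; 2628/179 1033/179 2194/179; 180120/1253 2194/179 166816/1253]
step 1: y = z − H·x̄ = [-19228/1253, -1802/179]
step 1: S = H·P̄·Hᵀ + R = [1201367/1253 96153/179; 96153/179 59032/179]
step 1: K = P̄·Hᵀ·S⁻¹ = [-10661034/34644139 -7244832/34644139; -3889725/34644139 3932460/34644139; -21846438/34644139 18080100/34644139]
step 1: x' = x̄ + K·y = [5554298/34644139, -37767439/34644139, 16813046/34644139]
step 1: P' = (I − K·H)·P̄ = [253409181/34644139 -154724742/34644139 315869460/34644139; -154724742/34644139 108336128/34644139 -181451056/34644139; 315869460/34644139 -181451056/34644139 540688364/34644139]
step 2: x̄ = F·x = [-109160970/34644139, 32213141/34644139, -86643474/34644139]
step 2: P̄ = F·P·Fᵀ + Q = [4151638833/34644139 361614036/34644139 3041525544/34644139; 361614036/34644139 190872381/34644139 290146106/34644139; 3041525544/34644139 290146106/34644139 2823355728/34644139]
step 2: y = z − H·x̄ = [-190970795/34644139, -64821186/34644139]
step 2: S = H·P̄·Hᵀ + R = [22802351749/34644139 13118595357/34644139; 13118595357/34644139 8494065892/34644139]
step 2: K = P̄·Hᵀ·S⁻¹ = [-172399804518/623110711681 -146259333216/623110711681; -81444946359/623110711681 80014761668/623110711681; -360651578610/623110711681 296595048172/623110711681]
step 2: x' = x̄ + K·y = [-739384475256/623110711681, 878627915102/623110711681, -125279512524/623110711681]
step 2: P' = (I − K·H)·P̄ = [4212857746167/623110711681 -2578705424754/623110711681 5115713401500/623110711681; -2578705424754/623110711681 1827730211648/623110711681 -2929606829520/623110711681; 5115713401500/623110711681 -2929606829520/623110711681 8784795214340/623110711681]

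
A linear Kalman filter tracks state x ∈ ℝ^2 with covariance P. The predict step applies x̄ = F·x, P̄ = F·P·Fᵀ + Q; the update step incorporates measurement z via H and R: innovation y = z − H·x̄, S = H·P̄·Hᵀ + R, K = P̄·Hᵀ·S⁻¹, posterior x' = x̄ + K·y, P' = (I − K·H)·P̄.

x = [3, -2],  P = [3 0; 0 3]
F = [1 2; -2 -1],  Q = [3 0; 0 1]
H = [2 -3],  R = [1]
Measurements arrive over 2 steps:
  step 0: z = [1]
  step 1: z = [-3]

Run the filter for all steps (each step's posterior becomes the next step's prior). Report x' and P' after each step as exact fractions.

step 0: x' = [-1009/361, -796/361], P' = [1314/361 852/361; 852/361 592/361]
step 1: x' = [-74154/108235, 24357/43294], P' = [171653/108235 21535/21647; 21535/21647 31713/43294]

step 0: x̄ = F·x = [-1, -4]
step 0: P̄ = F·P·Fᵀ + Q = [18 -12; -12 16]
step 0: y = z − H·x̄ = [-9]
step 0: S = H·P̄·Hᵀ + R = [361]
step 0: K = P̄·Hᵀ·S⁻¹ = [72/361; -72/361]
step 0: x' = x̄ + K·y = [-1009/361, -796/361]
step 0: P' = (I − K·H)·P̄ = [1314/361 852/361; 852/361 592/361]
step 1: x̄ = F·x = [-2601/361, 2814/361]
step 1: P̄ = F·P·Fᵀ + Q = [8173/361 -8072/361; -8072/361 9617/361]
step 1: y = z − H·x̄ = [12561/361]
step 1: S = H·P̄·Hᵀ + R = [216470/361]
step 1: K = P̄·Hᵀ·S⁻¹ = [20281/108235; -8999/43294]
step 1: x' = x̄ + K·y = [-74154/108235, 24357/43294]
step 1: P' = (I − K·H)·P̄ = [171653/108235 21535/21647; 21535/21647 31713/43294]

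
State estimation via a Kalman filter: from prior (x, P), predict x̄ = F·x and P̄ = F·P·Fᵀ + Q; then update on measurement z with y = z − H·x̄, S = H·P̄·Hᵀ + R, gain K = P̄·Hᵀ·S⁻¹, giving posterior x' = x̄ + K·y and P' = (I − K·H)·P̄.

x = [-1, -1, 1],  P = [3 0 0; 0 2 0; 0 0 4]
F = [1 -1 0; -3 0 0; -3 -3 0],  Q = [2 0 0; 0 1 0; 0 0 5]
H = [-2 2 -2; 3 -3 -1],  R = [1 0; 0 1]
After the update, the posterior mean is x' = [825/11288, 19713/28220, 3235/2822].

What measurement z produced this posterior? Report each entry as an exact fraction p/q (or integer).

x̄ = F·x = [0, 3, 6]
P̄ = F·P·Fᵀ + Q = [7 -9 -3; -9 28 27; -3 27 50]
S = H·P̄·Hᵀ + R = [173 -98; -98 708]
K = P̄·Hᵀ·S⁻¹ = [-1341/11288 1255/22576; 159/28220 -10957/56440; -1051/2822 -1407/5644]
x' − x̄ = [825/11288, -64947/28220, -13697/2822] = K·y
y = (KᵀK)⁻¹·Kᵀ·(x' − x̄) = [5, 12]
z = y + H·x̄ = [5, 12] + [-6, -15] = [-1, -3]

z = [-1, -3]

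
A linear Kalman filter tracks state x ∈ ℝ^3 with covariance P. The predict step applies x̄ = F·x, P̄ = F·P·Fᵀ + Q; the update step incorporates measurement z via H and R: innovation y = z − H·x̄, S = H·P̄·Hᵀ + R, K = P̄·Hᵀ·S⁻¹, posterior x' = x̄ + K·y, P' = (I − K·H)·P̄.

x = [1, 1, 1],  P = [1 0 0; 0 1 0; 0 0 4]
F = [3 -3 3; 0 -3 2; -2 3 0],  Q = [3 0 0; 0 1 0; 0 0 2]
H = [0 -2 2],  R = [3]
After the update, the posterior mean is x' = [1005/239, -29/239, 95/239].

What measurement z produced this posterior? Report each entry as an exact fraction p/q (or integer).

x̄ = F·x = [3, -1, 1]
P̄ = F·P·Fᵀ + Q = [57 33 -15; 33 26 -9; -15 -9 15]
S = H·P̄·Hᵀ + R = [239]
K = P̄·Hᵀ·S⁻¹ = [-96/239; -70/239; 48/239]
x' − x̄ = [288/239, 210/239, -144/239] = K·y
y = (KᵀK)⁻¹·Kᵀ·(x' − x̄) = [-3]
z = y + H·x̄ = [-3] + [4] = [1]

z = [1]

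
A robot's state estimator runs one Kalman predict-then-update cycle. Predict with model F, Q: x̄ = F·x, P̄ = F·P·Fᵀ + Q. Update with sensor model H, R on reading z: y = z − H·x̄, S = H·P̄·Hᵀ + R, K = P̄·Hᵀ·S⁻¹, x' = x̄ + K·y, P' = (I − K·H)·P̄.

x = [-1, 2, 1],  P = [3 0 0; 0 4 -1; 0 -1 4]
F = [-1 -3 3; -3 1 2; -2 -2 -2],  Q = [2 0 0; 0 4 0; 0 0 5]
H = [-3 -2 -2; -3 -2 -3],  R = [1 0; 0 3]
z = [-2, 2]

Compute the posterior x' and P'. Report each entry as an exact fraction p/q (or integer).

x̄ = F·x = [-2, 7, -4]
P̄ = F·P·Fᵀ + Q = [95 24 6; 24 47 0; 6 0 41]
y = z − H·x̄ = [-2, -2]
S = H·P̄·Hᵀ + R = [1568 1667; 1667 1811]
K = P̄·Hᵀ·S⁻¹ = [-13226/20253 8249/20253; -2656/6751 1826/6751; 53947/60759 -54388/60759]
x' = x̄ + K·y = [-10184/6751, 48917/6751, -26906/6751]
P' = (I − K·H)·P̄ = [85488/6751 -113370/6751 -37973/20253; -113370/6751 179517/6751 -8134/6751; -37973/20253 -8134/6751 217111/60759]

x' = [-10184/6751, 48917/6751, -26906/6751]
P' = [85488/6751 -113370/6751 -37973/20253; -113370/6751 179517/6751 -8134/6751; -37973/20253 -8134/6751 217111/60759]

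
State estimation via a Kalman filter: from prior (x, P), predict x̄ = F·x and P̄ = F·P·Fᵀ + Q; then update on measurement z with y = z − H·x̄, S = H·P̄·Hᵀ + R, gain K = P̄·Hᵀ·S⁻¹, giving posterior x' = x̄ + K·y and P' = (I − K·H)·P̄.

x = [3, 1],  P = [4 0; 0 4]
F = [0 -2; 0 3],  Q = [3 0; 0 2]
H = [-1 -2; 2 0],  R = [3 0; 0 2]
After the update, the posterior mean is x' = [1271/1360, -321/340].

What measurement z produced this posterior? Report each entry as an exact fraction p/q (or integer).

x̄ = F·x = [-2, 3]
P̄ = F·P·Fᵀ + Q = [19 -24; -24 38]
S = H·P̄·Hᵀ + R = [78 58; 58 78]
K = P̄·Hᵀ·S⁻¹ = [29/1360 641/1360; -159/340 -91/340]
x' − x̄ = [3991/1360, -1341/340] = K·y
y = (KᵀK)⁻¹·Kᵀ·(x' − x̄) = [5, 6]
z = y + H·x̄ = [5, 6] + [-4, -4] = [1, 2]

z = [1, 2]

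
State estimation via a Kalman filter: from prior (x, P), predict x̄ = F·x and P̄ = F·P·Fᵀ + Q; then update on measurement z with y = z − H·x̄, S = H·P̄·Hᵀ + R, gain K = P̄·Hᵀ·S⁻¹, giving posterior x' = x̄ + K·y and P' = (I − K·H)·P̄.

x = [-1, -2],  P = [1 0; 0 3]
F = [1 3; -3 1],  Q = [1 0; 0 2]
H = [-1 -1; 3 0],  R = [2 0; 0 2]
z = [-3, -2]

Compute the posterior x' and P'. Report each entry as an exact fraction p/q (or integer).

x' = [-456/661, 2315/661]
P' = [428/1983 -358/1983; -358/1983 3728/1983]

x̄ = F·x = [-7, 1]
P̄ = F·P·Fᵀ + Q = [29 6; 6 14]
y = z − H·x̄ = [-9, 19]
S = H·P̄·Hᵀ + R = [57 -105; -105 263]
K = P̄·Hᵀ·S⁻¹ = [-35/1983 214/661; -1685/1983 -179/661]
x' = x̄ + K·y = [-456/661, 2315/661]
P' = (I − K·H)·P̄ = [428/1983 -358/1983; -358/1983 3728/1983]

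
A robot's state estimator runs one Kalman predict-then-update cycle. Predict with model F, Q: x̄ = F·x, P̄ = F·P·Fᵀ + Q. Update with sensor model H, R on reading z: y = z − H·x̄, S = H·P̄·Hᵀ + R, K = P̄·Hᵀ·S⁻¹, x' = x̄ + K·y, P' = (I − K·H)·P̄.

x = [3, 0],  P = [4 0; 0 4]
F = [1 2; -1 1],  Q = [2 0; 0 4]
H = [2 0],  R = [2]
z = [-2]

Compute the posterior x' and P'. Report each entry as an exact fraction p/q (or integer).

x̄ = F·x = [3, -3]
P̄ = F·P·Fᵀ + Q = [22 4; 4 12]
y = z − H·x̄ = [-8]
S = H·P̄·Hᵀ + R = [90]
K = P̄·Hᵀ·S⁻¹ = [22/45; 4/45]
x' = x̄ + K·y = [-41/45, -167/45]
P' = (I − K·H)·P̄ = [22/45 4/45; 4/45 508/45]

x' = [-41/45, -167/45]
P' = [22/45 4/45; 4/45 508/45]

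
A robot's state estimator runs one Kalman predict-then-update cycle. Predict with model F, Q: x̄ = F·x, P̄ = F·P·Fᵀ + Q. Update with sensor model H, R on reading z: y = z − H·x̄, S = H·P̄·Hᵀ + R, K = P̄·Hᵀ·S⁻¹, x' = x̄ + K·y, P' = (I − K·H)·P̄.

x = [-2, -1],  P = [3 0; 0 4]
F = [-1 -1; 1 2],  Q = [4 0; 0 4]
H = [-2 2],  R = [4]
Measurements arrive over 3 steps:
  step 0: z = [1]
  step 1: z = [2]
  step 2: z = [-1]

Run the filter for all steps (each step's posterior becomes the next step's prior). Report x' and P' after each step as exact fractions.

step 0: x' = [2/19, 9/19], P' = [143/57 121/57; 121/57 155/57]
step 1: x' = [-319/983, 673/983], P' = [2240/983 1844/983; 1844/983 9667/3932]
step 2: x' = [28781/70498, -2164/35249], P' = [562255/246743 462726/246743; 462726/246743 606008/246743]

step 0: x̄ = F·x = [3, -4]
step 0: P̄ = F·P·Fᵀ + Q = [11 -11; -11 23]
step 0: y = z − H·x̄ = [15]
step 0: S = H·P̄·Hᵀ + R = [228]
step 0: K = P̄·Hᵀ·S⁻¹ = [-11/57; 17/57]
step 0: x' = x̄ + K·y = [2/19, 9/19]
step 0: P' = (I − K·H)·P̄ = [143/57 121/57; 121/57 155/57]
step 1: x̄ = F·x = [-11/19, 20/19]
step 1: P̄ = F·P·Fᵀ + Q = [256/19 -272/19; -272/19 1475/57]
step 1: y = z − H·x̄ = [-24/19]
step 1: S = H·P̄·Hᵀ + R = [15728/57]
step 1: K = P̄·Hᵀ·S⁻¹ = [-198/983; 2291/7864]
step 1: x' = x̄ + K·y = [-319/983, 673/983]
step 1: P' = (I − K·H)·P̄ = [2240/983 1844/983; 1844/983 9667/3932]
step 2: x̄ = F·x = [-354/983, 1027/983]
step 2: P̄ = F·P·Fᵀ + Q = [49107/3932 -25211/1966; -25211/1966 23215/983]
step 2: y = z − H·x̄ = [-3745/983]
step 2: S = H·P̄·Hᵀ + R = [246743/983]
step 2: K = P̄·Hᵀ·S⁻¹ = [-99529/493486; 71641/246743]
step 2: x' = x̄ + K·y = [28781/70498, -2164/35249]
step 2: P' = (I − K·H)·P̄ = [562255/246743 462726/246743; 462726/246743 606008/246743]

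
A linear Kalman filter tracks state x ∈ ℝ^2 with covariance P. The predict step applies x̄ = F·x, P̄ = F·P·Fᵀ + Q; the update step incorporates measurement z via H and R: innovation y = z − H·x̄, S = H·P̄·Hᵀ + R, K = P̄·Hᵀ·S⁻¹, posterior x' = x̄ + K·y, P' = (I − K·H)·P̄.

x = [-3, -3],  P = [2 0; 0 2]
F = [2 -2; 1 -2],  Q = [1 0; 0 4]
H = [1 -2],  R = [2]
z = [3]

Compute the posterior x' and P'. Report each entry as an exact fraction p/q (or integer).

x̄ = F·x = [0, 3]
P̄ = F·P·Fᵀ + Q = [17 12; 12 14]
y = z − H·x̄ = [9]
S = H·P̄·Hᵀ + R = [27]
K = P̄·Hᵀ·S⁻¹ = [-7/27; -16/27]
x' = x̄ + K·y = [-7/3, -7/3]
P' = (I − K·H)·P̄ = [410/27 212/27; 212/27 122/27]

x' = [-7/3, -7/3]
P' = [410/27 212/27; 212/27 122/27]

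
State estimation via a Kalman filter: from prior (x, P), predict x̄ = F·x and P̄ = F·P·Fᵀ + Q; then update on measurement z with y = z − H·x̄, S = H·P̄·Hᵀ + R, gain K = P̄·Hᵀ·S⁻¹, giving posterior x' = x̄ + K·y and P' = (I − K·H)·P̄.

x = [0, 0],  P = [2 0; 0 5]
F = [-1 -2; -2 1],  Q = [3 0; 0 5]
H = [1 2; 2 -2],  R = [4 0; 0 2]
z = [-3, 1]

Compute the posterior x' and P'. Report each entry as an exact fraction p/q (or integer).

x' = [-4883/7969, -8880/7969]
P' = [5068/7969 2460/7969; 2460/7969 3798/7969]

x̄ = F·x = [0, 0]
P̄ = F·P·Fᵀ + Q = [25 -6; -6 18]
y = z − H·x̄ = [-3, 1]
S = H·P̄·Hᵀ + R = [77 -34; -34 222]
K = P̄·Hᵀ·S⁻¹ = [2497/7969 2608/7969; 2514/7969 -1338/7969]
x' = x̄ + K·y = [-4883/7969, -8880/7969]
P' = (I − K·H)·P̄ = [5068/7969 2460/7969; 2460/7969 3798/7969]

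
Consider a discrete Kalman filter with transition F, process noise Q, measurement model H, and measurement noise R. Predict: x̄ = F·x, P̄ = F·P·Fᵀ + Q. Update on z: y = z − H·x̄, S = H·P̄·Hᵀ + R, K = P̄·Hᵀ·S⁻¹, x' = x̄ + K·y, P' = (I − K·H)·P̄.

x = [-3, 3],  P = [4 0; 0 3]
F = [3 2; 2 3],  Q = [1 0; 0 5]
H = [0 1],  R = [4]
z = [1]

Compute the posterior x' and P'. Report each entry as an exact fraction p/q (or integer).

x̄ = F·x = [-3, 3]
P̄ = F·P·Fᵀ + Q = [49 42; 42 48]
y = z − H·x̄ = [-2]
S = H·P̄·Hᵀ + R = [52]
K = P̄·Hᵀ·S⁻¹ = [21/26; 12/13]
x' = x̄ + K·y = [-60/13, 15/13]
P' = (I − K·H)·P̄ = [196/13 42/13; 42/13 48/13]

x' = [-60/13, 15/13]
P' = [196/13 42/13; 42/13 48/13]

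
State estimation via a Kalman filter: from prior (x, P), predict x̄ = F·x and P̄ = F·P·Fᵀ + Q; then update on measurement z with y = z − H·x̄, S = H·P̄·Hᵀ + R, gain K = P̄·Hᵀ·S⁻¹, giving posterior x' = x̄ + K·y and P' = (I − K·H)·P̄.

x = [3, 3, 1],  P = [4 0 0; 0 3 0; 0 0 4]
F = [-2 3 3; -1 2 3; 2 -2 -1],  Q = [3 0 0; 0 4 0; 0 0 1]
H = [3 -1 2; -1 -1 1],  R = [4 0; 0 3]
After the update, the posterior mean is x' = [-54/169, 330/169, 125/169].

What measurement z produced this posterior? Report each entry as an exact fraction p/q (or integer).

z = [-2, -1]

x̄ = F·x = [6, 6, -1]
P̄ = F·P·Fᵀ + Q = [82 62 -46; 62 56 -32; -46 -32 33]
S = H·P̄·Hᵀ + R = [134 -198; -198 454]
K = P̄·Hᵀ·S⁻¹ = [1037/5408 -1811/5408; 33/2704 -879/2704; 1909/10816 3477/10816]
x' − x̄ = [-1068/169, -684/169, 294/169] = K·y
y = (KᵀK)⁻¹·Kᵀ·(x' − x̄) = [-12, 12]
z = y + H·x̄ = [-12, 12] + [10, -13] = [-2, -1]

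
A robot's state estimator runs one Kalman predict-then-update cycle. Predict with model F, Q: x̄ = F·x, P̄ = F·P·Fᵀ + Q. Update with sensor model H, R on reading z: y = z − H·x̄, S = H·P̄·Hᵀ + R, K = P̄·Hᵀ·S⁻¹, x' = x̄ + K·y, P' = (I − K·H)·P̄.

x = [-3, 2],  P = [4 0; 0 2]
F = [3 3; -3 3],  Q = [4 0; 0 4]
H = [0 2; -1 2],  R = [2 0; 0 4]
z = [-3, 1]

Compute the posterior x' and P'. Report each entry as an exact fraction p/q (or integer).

x' = [-10713/3455, -4307/3455]
P' = [18356/3455 3004/3455; 3004/3455 1636/3455]

x̄ = F·x = [-3, 15]
P̄ = F·P·Fᵀ + Q = [58 -18; -18 58]
y = z − H·x̄ = [-33, -32]
S = H·P̄·Hᵀ + R = [234 268; 268 366]
K = P̄·Hᵀ·S⁻¹ = [3004/3455 -3087/3455; 1636/3455 67/3455]
x' = x̄ + K·y = [-10713/3455, -4307/3455]
P' = (I − K·H)·P̄ = [18356/3455 3004/3455; 3004/3455 1636/3455]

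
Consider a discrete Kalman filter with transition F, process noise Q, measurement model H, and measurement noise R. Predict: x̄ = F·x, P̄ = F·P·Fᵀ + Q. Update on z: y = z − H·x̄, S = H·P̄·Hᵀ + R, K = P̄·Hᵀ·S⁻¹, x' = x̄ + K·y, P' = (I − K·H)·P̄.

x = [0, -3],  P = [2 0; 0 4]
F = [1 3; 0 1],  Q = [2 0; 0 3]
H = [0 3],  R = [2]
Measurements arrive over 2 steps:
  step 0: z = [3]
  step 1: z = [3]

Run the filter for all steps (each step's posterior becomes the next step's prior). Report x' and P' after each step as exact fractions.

step 0: x' = [-153/65, 57/65], P' = [1304/65 24/65; 24/65 14/65]
step 1: x' = [630/2011, 1995/2011], P' = [52116/2011 132/2011; 132/2011 418/2011]

step 0: x̄ = F·x = [-9, -3]
step 0: P̄ = F·P·Fᵀ + Q = [40 12; 12 7]
step 0: y = z − H·x̄ = [12]
step 0: S = H·P̄·Hᵀ + R = [65]
step 0: K = P̄·Hᵀ·S⁻¹ = [36/65; 21/65]
step 0: x' = x̄ + K·y = [-153/65, 57/65]
step 0: P' = (I − K·H)·P̄ = [1304/65 24/65; 24/65 14/65]
step 1: x̄ = F·x = [18/65, 57/65]
step 1: P̄ = F·P·Fᵀ + Q = [1704/65 66/65; 66/65 209/65]
step 1: y = z − H·x̄ = [24/65]
step 1: S = H·P̄·Hᵀ + R = [2011/65]
step 1: K = P̄·Hᵀ·S⁻¹ = [198/2011; 627/2011]
step 1: x' = x̄ + K·y = [630/2011, 1995/2011]
step 1: P' = (I − K·H)·P̄ = [52116/2011 132/2011; 132/2011 418/2011]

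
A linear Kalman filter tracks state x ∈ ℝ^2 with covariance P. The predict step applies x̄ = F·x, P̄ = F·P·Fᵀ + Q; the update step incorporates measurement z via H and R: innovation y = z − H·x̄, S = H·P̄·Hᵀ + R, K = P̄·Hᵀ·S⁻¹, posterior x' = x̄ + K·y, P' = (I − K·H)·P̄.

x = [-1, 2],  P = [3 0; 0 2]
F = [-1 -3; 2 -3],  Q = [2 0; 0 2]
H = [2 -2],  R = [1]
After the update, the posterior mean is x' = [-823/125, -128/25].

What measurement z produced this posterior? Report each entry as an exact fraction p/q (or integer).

z = [-3]

x̄ = F·x = [-5, -8]
P̄ = F·P·Fᵀ + Q = [23 12; 12 32]
S = H·P̄·Hᵀ + R = [125]
K = P̄·Hᵀ·S⁻¹ = [22/125; -8/25]
x' − x̄ = [-198/125, 72/25] = K·y
y = (KᵀK)⁻¹·Kᵀ·(x' − x̄) = [-9]
z = y + H·x̄ = [-9] + [6] = [-3]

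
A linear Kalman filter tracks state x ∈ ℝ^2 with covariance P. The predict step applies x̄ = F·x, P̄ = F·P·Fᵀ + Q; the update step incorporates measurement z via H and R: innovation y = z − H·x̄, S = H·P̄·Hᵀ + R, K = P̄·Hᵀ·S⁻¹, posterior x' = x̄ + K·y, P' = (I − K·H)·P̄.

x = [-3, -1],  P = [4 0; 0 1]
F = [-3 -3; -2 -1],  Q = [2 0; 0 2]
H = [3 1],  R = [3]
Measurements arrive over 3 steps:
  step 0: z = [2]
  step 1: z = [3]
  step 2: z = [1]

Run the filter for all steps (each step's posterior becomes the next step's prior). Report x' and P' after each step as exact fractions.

step 0: x' = [396/607, 149/607], P' = [305/607 -411/607; -411/607 1533/607]
step 1: x' = [60297/56873, -43545/113746], P' = [29218/56873 -36948/56873; -36948/56873 253227/113746]
step 2: x' = [10940697/18752494, -17084087/18752494], P' = [9633203/18752494 -12242931/18752494; -12242931/18752494 41992527/18752494]

step 0: x̄ = F·x = [12, 7]
step 0: P̄ = F·P·Fᵀ + Q = [47 27; 27 19]
step 0: y = z − H·x̄ = [-41]
step 0: S = H·P̄·Hᵀ + R = [607]
step 0: K = P̄·Hᵀ·S⁻¹ = [168/607; 100/607]
step 0: x' = x̄ + K·y = [396/607, 149/607]
step 0: P' = (I − K·H)·P̄ = [305/607 -411/607; -411/607 1533/607]
step 1: x̄ = F·x = [-1635/607, -941/607]
step 1: P̄ = F·P·Fᵀ + Q = [10358/607 2730/607; 2730/607 2323/607]
step 1: y = z − H·x̄ = [7667/607]
step 1: S = H·P̄·Hᵀ + R = [113746/607]
step 1: K = P̄·Hᵀ·S⁻¹ = [16902/56873; 10513/113746]
step 1: x' = x̄ + K·y = [60297/56873, -43545/113746]
step 1: P' = (I − K·H)·P̄ = [29218/56873 -36948/56873; -36948/56873 253227/113746]
step 2: x̄ = F·x = [-231147/113746, -197643/113746]
step 2: P̄ = F·P·Fᵀ + Q = [1702331/113746 445233/113746; 445233/113746 418879/113746]
step 2: y = z − H·x̄ = [502415/56873]
step 2: S = H·P̄·Hᵀ + R = [9376247/56873]
step 2: K = P̄·Hᵀ·S⁻¹ = [2776113/9376247; 877289/9376247]
step 2: x' = x̄ + K·y = [10940697/18752494, -17084087/18752494]
step 2: P' = (I − K·H)·P̄ = [9633203/18752494 -12242931/18752494; -12242931/18752494 41992527/18752494]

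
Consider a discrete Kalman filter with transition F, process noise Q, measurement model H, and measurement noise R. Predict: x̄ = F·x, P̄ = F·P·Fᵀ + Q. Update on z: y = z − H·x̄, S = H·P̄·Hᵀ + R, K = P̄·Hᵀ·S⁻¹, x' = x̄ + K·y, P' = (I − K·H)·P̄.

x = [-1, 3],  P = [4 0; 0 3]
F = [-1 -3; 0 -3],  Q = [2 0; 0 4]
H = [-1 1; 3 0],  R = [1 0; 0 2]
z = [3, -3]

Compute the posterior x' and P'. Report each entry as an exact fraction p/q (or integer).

x̄ = F·x = [-8, -9]
P̄ = F·P·Fᵀ + Q = [33 27; 27 31]
y = z − H·x̄ = [4, 21]
S = H·P̄·Hᵀ + R = [11 -18; -18 299]
K = P̄·Hᵀ·S⁻¹ = [-12/2965 981/2965; 2654/2965 963/2965]
x' = x̄ + K·y = [-3167/2965, 4154/2965]
P' = (I − K·H)·P̄ = [654/2965 642/2965; 642/2965 3296/2965]

x' = [-3167/2965, 4154/2965]
P' = [654/2965 642/2965; 642/2965 3296/2965]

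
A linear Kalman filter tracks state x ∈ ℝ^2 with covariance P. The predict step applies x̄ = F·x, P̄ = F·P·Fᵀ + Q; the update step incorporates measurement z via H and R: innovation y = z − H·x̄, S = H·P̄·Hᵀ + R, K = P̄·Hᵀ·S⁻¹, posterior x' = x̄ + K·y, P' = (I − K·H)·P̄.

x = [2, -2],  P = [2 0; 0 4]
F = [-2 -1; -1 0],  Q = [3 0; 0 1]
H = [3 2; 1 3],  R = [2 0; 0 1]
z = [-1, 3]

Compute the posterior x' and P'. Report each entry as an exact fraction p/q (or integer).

x̄ = F·x = [-2, -2]
P̄ = F·P·Fᵀ + Q = [15 4; 4 3]
y = z − H·x̄ = [9, 11]
S = H·P̄·Hᵀ + R = [197 107; 107 67]
K = P̄·Hᵀ·S⁻¹ = [331/875 -176/875; -37/350 127/350]
x' = x̄ + K·y = [-101/125, 26/25]
P' = (I − K·H)·P̄ = [334/875 -34/175; -34/175 13/70]

x' = [-101/125, 26/25]
P' = [334/875 -34/175; -34/175 13/70]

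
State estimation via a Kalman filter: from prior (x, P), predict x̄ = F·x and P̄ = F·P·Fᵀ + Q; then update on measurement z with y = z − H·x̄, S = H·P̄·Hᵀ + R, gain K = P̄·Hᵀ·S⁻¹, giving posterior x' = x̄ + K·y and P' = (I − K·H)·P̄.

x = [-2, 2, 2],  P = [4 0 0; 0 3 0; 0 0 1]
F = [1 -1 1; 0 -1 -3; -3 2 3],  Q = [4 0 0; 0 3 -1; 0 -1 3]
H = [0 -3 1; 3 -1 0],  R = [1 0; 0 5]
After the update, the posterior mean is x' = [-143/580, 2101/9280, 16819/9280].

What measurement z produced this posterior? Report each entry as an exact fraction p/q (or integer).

z = [1, -1]

x̄ = F·x = [-2, -8, 16]
P̄ = F·P·Fᵀ + Q = [12 0 -15; 0 15 -16; -15 -16 60]
S = H·P̄·Hᵀ + R = [292 16; 16 128]
K = P̄·Hᵀ·S⁻¹ = [-39/580 42/145; -473/2320 -851/9280; 893/2320 -2549/9280]
x' − x̄ = [1017/580, 76341/9280, -131661/9280] = K·y
y = (KᵀK)⁻¹·Kᵀ·(x' − x̄) = [-39, -3]
z = y + H·x̄ = [-39, -3] + [40, 2] = [1, -1]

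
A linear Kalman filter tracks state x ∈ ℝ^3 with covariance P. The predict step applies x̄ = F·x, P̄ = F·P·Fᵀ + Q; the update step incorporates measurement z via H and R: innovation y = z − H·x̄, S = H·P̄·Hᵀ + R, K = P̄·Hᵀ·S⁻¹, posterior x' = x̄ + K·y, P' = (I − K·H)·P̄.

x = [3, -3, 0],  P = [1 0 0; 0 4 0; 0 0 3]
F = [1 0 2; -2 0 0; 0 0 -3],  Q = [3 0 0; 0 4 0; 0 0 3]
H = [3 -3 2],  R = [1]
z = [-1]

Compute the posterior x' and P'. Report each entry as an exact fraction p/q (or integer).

x' = [-33/157, -102/157, -168/157]
P' = [2188/157 226/157 -2934/157; 226/157 356/157 180/157; -2934/157 180/157 4674/157]

x̄ = F·x = [3, -6, 0]
P̄ = F·P·Fᵀ + Q = [16 -2 -18; -2 8 0; -18 0 30]
y = z − H·x̄ = [-28]
S = H·P̄·Hᵀ + R = [157]
K = P̄·Hᵀ·S⁻¹ = [18/157; -30/157; 6/157]
x' = x̄ + K·y = [-33/157, -102/157, -168/157]
P' = (I − K·H)·P̄ = [2188/157 226/157 -2934/157; 226/157 356/157 180/157; -2934/157 180/157 4674/157]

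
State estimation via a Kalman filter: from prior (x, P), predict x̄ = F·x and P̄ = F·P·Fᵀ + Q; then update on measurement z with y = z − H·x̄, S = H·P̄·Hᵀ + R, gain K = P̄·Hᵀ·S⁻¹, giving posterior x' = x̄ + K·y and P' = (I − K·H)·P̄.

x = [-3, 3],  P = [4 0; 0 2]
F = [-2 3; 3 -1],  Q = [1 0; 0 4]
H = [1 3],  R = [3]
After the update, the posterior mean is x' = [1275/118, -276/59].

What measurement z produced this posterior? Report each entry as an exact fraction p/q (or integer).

x̄ = F·x = [15, -12]
P̄ = F·P·Fᵀ + Q = [35 -30; -30 42]
S = H·P̄·Hᵀ + R = [236]
K = P̄·Hᵀ·S⁻¹ = [-55/236; 24/59]
x' − x̄ = [-495/118, 432/59] = K·y
y = (KᵀK)⁻¹·Kᵀ·(x' − x̄) = [18]
z = y + H·x̄ = [18] + [-21] = [-3]

z = [-3]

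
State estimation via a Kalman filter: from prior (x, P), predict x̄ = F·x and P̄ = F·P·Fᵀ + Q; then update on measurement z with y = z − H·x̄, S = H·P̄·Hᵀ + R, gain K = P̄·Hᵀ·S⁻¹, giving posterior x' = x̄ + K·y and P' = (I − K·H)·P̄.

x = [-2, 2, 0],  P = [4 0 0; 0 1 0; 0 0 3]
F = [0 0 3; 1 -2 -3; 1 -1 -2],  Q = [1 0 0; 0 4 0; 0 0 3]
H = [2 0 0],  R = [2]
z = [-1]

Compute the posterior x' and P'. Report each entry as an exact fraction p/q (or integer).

x' = [-28/57, -105/19, -70/19]
P' = [28/57 -9/19 -6/19; -9/19 255/19 132/19; -6/19 132/19 164/19]

x̄ = F·x = [0, -6, -4]
P̄ = F·P·Fᵀ + Q = [28 -27 -18; -27 39 24; -18 24 20]
y = z − H·x̄ = [-1]
S = H·P̄·Hᵀ + R = [114]
K = P̄·Hᵀ·S⁻¹ = [28/57; -9/19; -6/19]
x' = x̄ + K·y = [-28/57, -105/19, -70/19]
P' = (I − K·H)·P̄ = [28/57 -9/19 -6/19; -9/19 255/19 132/19; -6/19 132/19 164/19]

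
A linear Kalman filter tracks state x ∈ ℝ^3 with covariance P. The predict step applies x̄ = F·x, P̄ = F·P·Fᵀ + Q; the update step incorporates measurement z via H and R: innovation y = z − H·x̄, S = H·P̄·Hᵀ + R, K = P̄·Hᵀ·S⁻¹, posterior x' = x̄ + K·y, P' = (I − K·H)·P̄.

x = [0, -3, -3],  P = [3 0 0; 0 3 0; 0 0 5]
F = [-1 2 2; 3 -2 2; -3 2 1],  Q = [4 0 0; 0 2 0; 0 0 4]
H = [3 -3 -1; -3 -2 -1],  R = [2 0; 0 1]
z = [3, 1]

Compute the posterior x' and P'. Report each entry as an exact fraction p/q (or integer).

x' = [39880/419591, -541060/419591, 518687/419591]
P' = [52359/419591 132815/419591 -341504/419591; 132815/419591 964553/419591 -2259486/419591; -341504/419591 -2259486/419591 5582728/419591]

x̄ = F·x = [-12, 0, -9]
P̄ = F·P·Fᵀ + Q = [39 -1 31; -1 61 -29; 31 -29 48]
y = z − H·x̄ = [30, -44]
S = H·P̄·Hᵀ + R = [608 -85; -85 702]
K = P̄·Hᵀ·S⁻¹ = [50068/419591 -81203/419591; -117864/419591 -68065/419591; 85609/419591 -39244/419591]
x' = x̄ + K·y = [39880/419591, -541060/419591, 518687/419591]
P' = (I − K·H)·P̄ = [52359/419591 132815/419591 -341504/419591; 132815/419591 964553/419591 -2259486/419591; -341504/419591 -2259486/419591 5582728/419591]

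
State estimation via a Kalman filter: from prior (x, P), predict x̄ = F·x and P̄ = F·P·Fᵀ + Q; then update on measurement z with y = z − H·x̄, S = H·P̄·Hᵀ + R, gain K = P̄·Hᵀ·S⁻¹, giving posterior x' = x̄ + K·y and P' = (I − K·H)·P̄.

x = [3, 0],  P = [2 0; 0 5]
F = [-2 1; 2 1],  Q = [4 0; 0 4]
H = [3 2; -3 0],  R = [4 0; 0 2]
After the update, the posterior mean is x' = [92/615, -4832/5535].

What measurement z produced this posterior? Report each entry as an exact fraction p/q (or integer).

z = [-2, -1]

x̄ = F·x = [-6, 6]
P̄ = F·P·Fᵀ + Q = [17 -3; -3 17]
S = H·P̄·Hᵀ + R = [189 -135; -135 155]
K = P̄·Hᵀ·S⁻¹ = [1/123 -66/205; 509/1107 94/205]
x' − x̄ = [3782/615, -38042/5535] = K·y
y = (KᵀK)⁻¹·Kᵀ·(x' − x̄) = [4, -19]
z = y + H·x̄ = [4, -19] + [-6, 18] = [-2, -1]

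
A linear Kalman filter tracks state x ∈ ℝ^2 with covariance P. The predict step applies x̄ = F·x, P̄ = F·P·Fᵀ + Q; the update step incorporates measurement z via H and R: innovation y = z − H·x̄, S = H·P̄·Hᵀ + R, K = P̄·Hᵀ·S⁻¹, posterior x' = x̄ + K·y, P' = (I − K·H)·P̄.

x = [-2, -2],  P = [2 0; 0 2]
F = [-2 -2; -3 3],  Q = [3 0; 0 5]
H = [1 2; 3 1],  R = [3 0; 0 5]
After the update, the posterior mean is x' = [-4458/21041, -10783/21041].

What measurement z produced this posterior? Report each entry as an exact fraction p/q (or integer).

z = [-1, -2]

x̄ = F·x = [8, 0]
P̄ = F·P·Fᵀ + Q = [19 0; 0 41]
S = H·P̄·Hᵀ + R = [186 139; 139 217]
K = P̄·Hᵀ·S⁻¹ = [-3800/21041 7961/21041; 12095/21041 -3772/21041]
x' − x̄ = [-172786/21041, -10783/21041] = K·y
y = (KᵀK)⁻¹·Kᵀ·(x' − x̄) = [-9, -26]
z = y + H·x̄ = [-9, -26] + [8, 24] = [-1, -2]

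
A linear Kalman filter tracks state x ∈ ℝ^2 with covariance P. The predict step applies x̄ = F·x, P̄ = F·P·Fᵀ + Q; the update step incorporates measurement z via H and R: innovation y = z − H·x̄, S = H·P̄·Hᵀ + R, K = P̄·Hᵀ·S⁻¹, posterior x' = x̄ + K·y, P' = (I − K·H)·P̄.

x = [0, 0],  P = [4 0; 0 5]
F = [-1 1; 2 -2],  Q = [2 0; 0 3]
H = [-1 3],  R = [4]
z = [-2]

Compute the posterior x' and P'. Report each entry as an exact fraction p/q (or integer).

x̄ = F·x = [0, 0]
P̄ = F·P·Fᵀ + Q = [11 -18; -18 39]
y = z − H·x̄ = [-2]
S = H·P̄·Hᵀ + R = [474]
K = P̄·Hᵀ·S⁻¹ = [-65/474; 45/158]
x' = x̄ + K·y = [65/237, -45/79]
P' = (I − K·H)·P̄ = [989/474 81/158; 81/158 87/158]

x' = [65/237, -45/79]
P' = [989/474 81/158; 81/158 87/158]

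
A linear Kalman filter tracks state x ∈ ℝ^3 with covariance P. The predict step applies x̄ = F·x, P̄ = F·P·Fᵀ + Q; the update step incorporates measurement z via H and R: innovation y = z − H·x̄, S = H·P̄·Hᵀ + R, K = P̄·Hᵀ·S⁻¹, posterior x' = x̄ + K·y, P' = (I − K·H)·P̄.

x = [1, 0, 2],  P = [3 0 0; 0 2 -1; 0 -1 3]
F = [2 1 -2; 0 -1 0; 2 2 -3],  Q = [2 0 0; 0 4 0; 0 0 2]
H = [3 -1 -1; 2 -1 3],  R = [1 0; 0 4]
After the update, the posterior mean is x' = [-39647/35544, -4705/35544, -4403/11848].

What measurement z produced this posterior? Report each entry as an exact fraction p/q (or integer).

x̄ = F·x = [-2, 0, -4]
P̄ = F·P·Fᵀ + Q = [32 -4 41; -4 6 -7; 41 -7 61]
S = H·P̄·Hᵀ + R = [120 336; 336 1237]
K = P̄·Hᵀ·S⁻¹ = [8807/35544 129/1481; -1847/35544 -21/1481; -2013/11848 394/1481]
x' − x̄ = [31441/35544, -4705/35544, 42989/11848] = K·y
y = (KᵀK)⁻¹·Kᵀ·(x' − x̄) = [-1, 13]
z = y + H·x̄ = [-1, 13] + [-2, -16] = [-3, -3]

z = [-3, -3]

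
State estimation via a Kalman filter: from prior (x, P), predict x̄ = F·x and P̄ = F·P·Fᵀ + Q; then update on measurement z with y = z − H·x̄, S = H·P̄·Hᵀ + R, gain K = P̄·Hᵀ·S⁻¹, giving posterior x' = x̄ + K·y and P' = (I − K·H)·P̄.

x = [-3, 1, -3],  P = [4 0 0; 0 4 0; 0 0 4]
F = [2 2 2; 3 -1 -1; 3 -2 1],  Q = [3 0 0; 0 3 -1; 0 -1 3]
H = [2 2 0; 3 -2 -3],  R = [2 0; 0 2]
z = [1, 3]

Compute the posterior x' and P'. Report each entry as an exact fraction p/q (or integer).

x' = [-47435/24568, 57913/24568, -110723/24568]
P' = [1110379/270248 -93371/24568 1773803/270248; -93371/24568 98025/24568 -156779/24568; 1773803/270248 -156779/24568 2947931/270248]

x̄ = F·x = [-10, -7, -14]
P̄ = F·P·Fᵀ + Q = [51 8 16; 8 47 39; 16 39 59]
y = z − H·x̄ = [35, -23]
S = H·P̄·Hᵀ + R = [458 -196; -196 1264]
K = P̄·Hᵀ·S⁻¹ = [41649/135124 31945/270248; 2327/12284 -2913/24568; 24617/135124 -36623/270248]
x' = x̄ + K·y = [-47435/24568, 57913/24568, -110723/24568]
P' = (I − K·H)·P̄ = [1110379/270248 -93371/24568 1773803/270248; -93371/24568 98025/24568 -156779/24568; 1773803/270248 -156779/24568 2947931/270248]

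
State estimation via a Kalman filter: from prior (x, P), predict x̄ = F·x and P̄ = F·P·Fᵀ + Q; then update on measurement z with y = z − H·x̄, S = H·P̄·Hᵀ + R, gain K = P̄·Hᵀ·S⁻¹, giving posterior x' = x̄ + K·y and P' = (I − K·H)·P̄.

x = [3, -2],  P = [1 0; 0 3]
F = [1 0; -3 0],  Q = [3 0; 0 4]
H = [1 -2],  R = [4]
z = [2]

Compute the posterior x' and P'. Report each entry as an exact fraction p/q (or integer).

x' = [13/36, -97/72]
P' = [47/18 37/36; 37/36 95/72]

x̄ = F·x = [3, -9]
P̄ = F·P·Fᵀ + Q = [4 -3; -3 13]
y = z − H·x̄ = [-19]
S = H·P̄·Hᵀ + R = [72]
K = P̄·Hᵀ·S⁻¹ = [5/36; -29/72]
x' = x̄ + K·y = [13/36, -97/72]
P' = (I − K·H)·P̄ = [47/18 37/36; 37/36 95/72]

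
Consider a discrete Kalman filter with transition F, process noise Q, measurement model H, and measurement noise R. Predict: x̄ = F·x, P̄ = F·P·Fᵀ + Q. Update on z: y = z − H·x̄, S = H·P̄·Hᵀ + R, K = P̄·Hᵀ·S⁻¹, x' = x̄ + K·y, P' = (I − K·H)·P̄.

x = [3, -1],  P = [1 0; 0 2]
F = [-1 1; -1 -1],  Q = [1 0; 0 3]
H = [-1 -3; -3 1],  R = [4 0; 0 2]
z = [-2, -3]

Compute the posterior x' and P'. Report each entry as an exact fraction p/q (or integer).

x̄ = F·x = [-4, -2]
P̄ = F·P·Fᵀ + Q = [4 -1; -1 6]
y = z − H·x̄ = [-12, -13]
S = H·P̄·Hᵀ + R = [56 -14; -14 50]
K = P̄·Hᵀ·S⁻¹ = [-58/651 -53/186; -181/651 19/186]
x' = x̄ + K·y = [1007/1302, 11/1302]
P' = (I − K·H)·P̄ = [269/1302 65/1302; 65/1302 461/1302]

x' = [1007/1302, 11/1302]
P' = [269/1302 65/1302; 65/1302 461/1302]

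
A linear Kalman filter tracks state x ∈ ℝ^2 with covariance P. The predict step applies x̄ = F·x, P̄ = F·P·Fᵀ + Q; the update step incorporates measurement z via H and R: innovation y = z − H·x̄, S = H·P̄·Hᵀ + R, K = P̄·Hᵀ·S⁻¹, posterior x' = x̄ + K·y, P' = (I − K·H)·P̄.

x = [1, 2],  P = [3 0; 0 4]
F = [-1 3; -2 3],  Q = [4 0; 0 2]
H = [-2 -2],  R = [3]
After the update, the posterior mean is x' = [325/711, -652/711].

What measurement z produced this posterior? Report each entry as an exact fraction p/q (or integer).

x̄ = F·x = [5, 4]
P̄ = F·P·Fᵀ + Q = [43 42; 42 50]
S = H·P̄·Hᵀ + R = [711]
K = P̄·Hᵀ·S⁻¹ = [-170/711; -184/711]
x' − x̄ = [-3230/711, -3496/711] = K·y
y = (KᵀK)⁻¹·Kᵀ·(x' − x̄) = [19]
z = y + H·x̄ = [19] + [-18] = [1]

z = [1]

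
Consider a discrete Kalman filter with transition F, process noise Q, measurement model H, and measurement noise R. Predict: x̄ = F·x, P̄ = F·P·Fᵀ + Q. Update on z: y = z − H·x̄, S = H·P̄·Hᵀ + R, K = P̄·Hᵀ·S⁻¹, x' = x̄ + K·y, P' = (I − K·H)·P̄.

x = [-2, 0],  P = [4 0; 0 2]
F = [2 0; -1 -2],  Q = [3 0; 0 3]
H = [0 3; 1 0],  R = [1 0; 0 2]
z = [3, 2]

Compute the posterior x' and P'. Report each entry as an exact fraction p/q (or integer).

x' = [128/95, 751/760]
P' = [502/285 -2/285; -2/285 251/2280]

x̄ = F·x = [-4, 2]
P̄ = F·P·Fᵀ + Q = [19 -8; -8 15]
y = z − H·x̄ = [-3, 6]
S = H·P̄·Hᵀ + R = [136 -24; -24 21]
K = P̄·Hᵀ·S⁻¹ = [-2/95 251/285; 251/760 -1/285]
x' = x̄ + K·y = [128/95, 751/760]
P' = (I − K·H)·P̄ = [502/285 -2/285; -2/285 251/2280]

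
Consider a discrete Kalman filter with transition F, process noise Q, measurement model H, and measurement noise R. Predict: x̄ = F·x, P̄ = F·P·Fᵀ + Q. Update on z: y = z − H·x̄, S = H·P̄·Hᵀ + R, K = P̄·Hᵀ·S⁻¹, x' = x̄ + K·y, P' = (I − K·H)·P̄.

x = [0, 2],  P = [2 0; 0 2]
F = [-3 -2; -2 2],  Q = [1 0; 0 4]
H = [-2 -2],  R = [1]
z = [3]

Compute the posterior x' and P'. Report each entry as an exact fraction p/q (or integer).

x̄ = F·x = [-4, 4]
P̄ = F·P·Fᵀ + Q = [27 4; 4 20]
y = z − H·x̄ = [3]
S = H·P̄·Hᵀ + R = [221]
K = P̄·Hᵀ·S⁻¹ = [-62/221; -48/221]
x' = x̄ + K·y = [-1070/221, 740/221]
P' = (I − K·H)·P̄ = [2123/221 -2092/221; -2092/221 2116/221]

x' = [-1070/221, 740/221]
P' = [2123/221 -2092/221; -2092/221 2116/221]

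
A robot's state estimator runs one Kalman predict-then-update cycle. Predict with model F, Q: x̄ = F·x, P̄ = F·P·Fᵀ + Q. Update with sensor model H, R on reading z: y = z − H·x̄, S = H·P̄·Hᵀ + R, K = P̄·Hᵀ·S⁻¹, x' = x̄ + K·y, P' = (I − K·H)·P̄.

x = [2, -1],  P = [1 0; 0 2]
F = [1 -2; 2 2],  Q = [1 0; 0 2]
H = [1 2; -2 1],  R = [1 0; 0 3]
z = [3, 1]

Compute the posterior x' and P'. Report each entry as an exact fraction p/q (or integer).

x̄ = F·x = [4, 2]
P̄ = F·P·Fᵀ + Q = [10 -6; -6 14]
y = z − H·x̄ = [-5, 7]
S = H·P̄·Hᵀ + R = [43 26; 26 81]
K = P̄·Hᵀ·S⁻¹ = [514/2807 -1066/2807; 158/401 78/401]
x' = x̄ + K·y = [1196/2807, 558/401]
P' = (I − K·H)·P̄ = [1382/2807 -62/401; -62/401 110/401]

x' = [1196/2807, 558/401]
P' = [1382/2807 -62/401; -62/401 110/401]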